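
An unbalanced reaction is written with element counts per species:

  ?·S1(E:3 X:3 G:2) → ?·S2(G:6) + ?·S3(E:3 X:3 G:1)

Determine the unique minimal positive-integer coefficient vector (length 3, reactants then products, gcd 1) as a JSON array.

Coefficients: [6, 1, 6]

E: 6·3 = 18 | 1·0+6·3 = 18
X: 6·3 = 18 | 1·0+6·3 = 18
G: 6·2 = 12 | 1·6+6·1 = 12
gcd(6,1,6) = 1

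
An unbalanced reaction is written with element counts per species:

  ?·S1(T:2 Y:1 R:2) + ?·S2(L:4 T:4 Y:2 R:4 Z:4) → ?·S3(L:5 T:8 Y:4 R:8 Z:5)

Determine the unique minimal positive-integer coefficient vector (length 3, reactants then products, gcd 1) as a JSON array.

L: 6·0+5·4 = 20 | 4·5 = 20
T: 6·2+5·4 = 32 | 4·8 = 32
Y: 6·1+5·2 = 16 | 4·4 = 16
R: 6·2+5·4 = 32 | 4·8 = 32
Z: 6·0+5·4 = 20 | 4·5 = 20
gcd(6,5,4) = 1

Coefficients: [6, 5, 4]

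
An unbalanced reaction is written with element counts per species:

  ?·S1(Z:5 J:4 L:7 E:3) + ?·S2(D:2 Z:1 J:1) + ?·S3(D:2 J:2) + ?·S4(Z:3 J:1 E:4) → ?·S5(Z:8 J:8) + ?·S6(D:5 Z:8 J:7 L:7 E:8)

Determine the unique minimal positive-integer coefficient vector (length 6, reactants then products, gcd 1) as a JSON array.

D: 4·0+5·2+5·2+5·0 = 20 | 1·0+4·5 = 20
Z: 4·5+5·1+5·0+5·3 = 40 | 1·8+4·8 = 40
J: 4·4+5·1+5·2+5·1 = 36 | 1·8+4·7 = 36
L: 4·7+5·0+5·0+5·0 = 28 | 1·0+4·7 = 28
E: 4·3+5·0+5·0+5·4 = 32 | 1·0+4·8 = 32
gcd(4,5,5,5,1,4) = 1

Coefficients: [4, 5, 5, 5, 1, 4]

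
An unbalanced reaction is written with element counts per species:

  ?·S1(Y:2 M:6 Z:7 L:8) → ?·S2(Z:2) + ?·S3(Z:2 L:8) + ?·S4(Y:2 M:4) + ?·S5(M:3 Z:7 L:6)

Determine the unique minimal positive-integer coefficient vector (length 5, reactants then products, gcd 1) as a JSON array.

Coefficients: [6, 4, 3, 6, 4]

Y: 6·2 = 12 | 4·0+3·0+6·2+4·0 = 12
M: 6·6 = 36 | 4·0+3·0+6·4+4·3 = 36
Z: 6·7 = 42 | 4·2+3·2+6·0+4·7 = 42
L: 6·8 = 48 | 4·0+3·8+6·0+4·6 = 48
gcd(6,4,3,6,4) = 1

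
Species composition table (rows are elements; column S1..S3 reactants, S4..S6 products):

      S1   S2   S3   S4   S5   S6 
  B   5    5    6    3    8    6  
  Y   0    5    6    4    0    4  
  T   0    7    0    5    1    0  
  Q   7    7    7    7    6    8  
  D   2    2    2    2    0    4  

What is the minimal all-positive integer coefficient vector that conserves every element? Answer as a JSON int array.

Coefficients: [5, 4, 2, 5, 3, 3]

B: 5·5+4·5+2·6 = 57 | 5·3+3·8+3·6 = 57
Y: 5·0+4·5+2·6 = 32 | 5·4+3·0+3·4 = 32
T: 5·0+4·7+2·0 = 28 | 5·5+3·1+3·0 = 28
Q: 5·7+4·7+2·7 = 77 | 5·7+3·6+3·8 = 77
D: 5·2+4·2+2·2 = 22 | 5·2+3·0+3·4 = 22
gcd(5,4,2,5,3,3) = 1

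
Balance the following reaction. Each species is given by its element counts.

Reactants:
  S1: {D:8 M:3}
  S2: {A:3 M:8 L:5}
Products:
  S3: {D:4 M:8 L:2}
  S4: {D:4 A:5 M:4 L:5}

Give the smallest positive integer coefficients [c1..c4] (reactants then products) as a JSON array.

D: 4·8+5·0 = 32 | 5·4+3·4 = 32
A: 4·0+5·3 = 15 | 5·0+3·5 = 15
M: 4·3+5·8 = 52 | 5·8+3·4 = 52
L: 4·0+5·5 = 25 | 5·2+3·5 = 25
gcd(4,5,5,3) = 1

Coefficients: [4, 5, 5, 3]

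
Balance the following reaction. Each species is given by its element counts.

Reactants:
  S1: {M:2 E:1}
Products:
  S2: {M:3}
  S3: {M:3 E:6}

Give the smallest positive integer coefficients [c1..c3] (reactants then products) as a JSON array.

Coefficients: [6, 3, 1]

M: 6·2 = 12 | 3·3+1·3 = 12
E: 6·1 = 6 | 3·0+1·6 = 6
gcd(6,3,1) = 1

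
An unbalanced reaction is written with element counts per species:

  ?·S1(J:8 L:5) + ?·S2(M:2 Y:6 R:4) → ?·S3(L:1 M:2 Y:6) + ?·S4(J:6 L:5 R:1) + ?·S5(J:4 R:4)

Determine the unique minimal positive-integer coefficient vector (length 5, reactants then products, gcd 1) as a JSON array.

J: 5·8+5·0 = 40 | 5·0+4·6+4·4 = 40
L: 5·5+5·0 = 25 | 5·1+4·5+4·0 = 25
M: 5·0+5·2 = 10 | 5·2+4·0+4·0 = 10
Y: 5·0+5·6 = 30 | 5·6+4·0+4·0 = 30
R: 5·0+5·4 = 20 | 5·0+4·1+4·4 = 20
gcd(5,5,5,4,4) = 1

Coefficients: [5, 5, 5, 4, 4]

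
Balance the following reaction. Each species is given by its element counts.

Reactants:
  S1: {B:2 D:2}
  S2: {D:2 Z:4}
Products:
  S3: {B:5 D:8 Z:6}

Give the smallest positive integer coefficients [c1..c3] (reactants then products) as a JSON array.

B: 5·2+3·0 = 10 | 2·5 = 10
D: 5·2+3·2 = 16 | 2·8 = 16
Z: 5·0+3·4 = 12 | 2·6 = 12
gcd(5,3,2) = 1

Coefficients: [5, 3, 2]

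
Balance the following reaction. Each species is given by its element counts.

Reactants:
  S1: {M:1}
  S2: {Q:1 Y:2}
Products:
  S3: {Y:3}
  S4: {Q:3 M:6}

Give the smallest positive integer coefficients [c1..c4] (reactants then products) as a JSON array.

Coefficients: [6, 3, 2, 1]

Q: 6·0+3·1 = 3 | 2·0+1·3 = 3
Y: 6·0+3·2 = 6 | 2·3+1·0 = 6
M: 6·1+3·0 = 6 | 2·0+1·6 = 6
gcd(6,3,2,1) = 1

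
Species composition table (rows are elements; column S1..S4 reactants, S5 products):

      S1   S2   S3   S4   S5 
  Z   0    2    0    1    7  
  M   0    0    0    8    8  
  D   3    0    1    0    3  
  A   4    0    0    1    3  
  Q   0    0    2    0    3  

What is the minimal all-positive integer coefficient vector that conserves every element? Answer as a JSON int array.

Coefficients: [1, 6, 3, 2, 2]

Z: 1·0+6·2+3·0+2·1 = 14 | 2·7 = 14
M: 1·0+6·0+3·0+2·8 = 16 | 2·8 = 16
D: 1·3+6·0+3·1+2·0 = 6 | 2·3 = 6
A: 1·4+6·0+3·0+2·1 = 6 | 2·3 = 6
Q: 1·0+6·0+3·2+2·0 = 6 | 2·3 = 6
gcd(1,6,3,2,2) = 1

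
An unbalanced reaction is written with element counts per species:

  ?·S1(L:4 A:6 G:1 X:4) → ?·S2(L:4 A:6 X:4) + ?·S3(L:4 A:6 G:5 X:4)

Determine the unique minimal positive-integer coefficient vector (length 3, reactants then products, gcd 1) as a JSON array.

Coefficients: [5, 4, 1]

L: 5·4 = 20 | 4·4+1·4 = 20
A: 5·6 = 30 | 4·6+1·6 = 30
G: 5·1 = 5 | 4·0+1·5 = 5
X: 5·4 = 20 | 4·4+1·4 = 20
gcd(5,4,1) = 1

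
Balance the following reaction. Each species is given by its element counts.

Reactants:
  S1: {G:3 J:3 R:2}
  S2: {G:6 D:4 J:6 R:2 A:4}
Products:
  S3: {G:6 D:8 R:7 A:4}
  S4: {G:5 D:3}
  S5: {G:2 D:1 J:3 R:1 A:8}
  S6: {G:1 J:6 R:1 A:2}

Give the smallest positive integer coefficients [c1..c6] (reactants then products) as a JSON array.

G: 1·3+6·6 = 39 | 1·6+5·5+1·2+6·1 = 39
D: 1·0+6·4 = 24 | 1·8+5·3+1·1+6·0 = 24
J: 1·3+6·6 = 39 | 1·0+5·0+1·3+6·6 = 39
R: 1·2+6·2 = 14 | 1·7+5·0+1·1+6·1 = 14
A: 1·0+6·4 = 24 | 1·4+5·0+1·8+6·2 = 24
gcd(1,6,1,5,1,6) = 1

Coefficients: [1, 6, 1, 5, 1, 6]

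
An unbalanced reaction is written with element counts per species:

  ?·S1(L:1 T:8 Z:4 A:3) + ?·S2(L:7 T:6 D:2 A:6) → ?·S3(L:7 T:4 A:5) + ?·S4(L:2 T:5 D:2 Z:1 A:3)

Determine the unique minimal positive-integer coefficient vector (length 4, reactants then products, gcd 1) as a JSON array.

L: 1·1+4·7 = 29 | 3·7+4·2 = 29
T: 1·8+4·6 = 32 | 3·4+4·5 = 32
D: 1·0+4·2 = 8 | 3·0+4·2 = 8
Z: 1·4+4·0 = 4 | 3·0+4·1 = 4
A: 1·3+4·6 = 27 | 3·5+4·3 = 27
gcd(1,4,3,4) = 1

Coefficients: [1, 4, 3, 4]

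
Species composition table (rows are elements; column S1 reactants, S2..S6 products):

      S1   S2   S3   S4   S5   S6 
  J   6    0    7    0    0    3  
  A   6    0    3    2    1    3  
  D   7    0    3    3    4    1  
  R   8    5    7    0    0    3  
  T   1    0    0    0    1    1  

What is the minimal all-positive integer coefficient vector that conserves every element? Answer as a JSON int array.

Coefficients: [5, 2, 3, 5, 2, 3]

J: 5·6 = 30 | 2·0+3·7+5·0+2·0+3·3 = 30
A: 5·6 = 30 | 2·0+3·3+5·2+2·1+3·3 = 30
D: 5·7 = 35 | 2·0+3·3+5·3+2·4+3·1 = 35
R: 5·8 = 40 | 2·5+3·7+5·0+2·0+3·3 = 40
T: 5·1 = 5 | 2·0+3·0+5·0+2·1+3·1 = 5
gcd(5,2,3,5,2,3) = 1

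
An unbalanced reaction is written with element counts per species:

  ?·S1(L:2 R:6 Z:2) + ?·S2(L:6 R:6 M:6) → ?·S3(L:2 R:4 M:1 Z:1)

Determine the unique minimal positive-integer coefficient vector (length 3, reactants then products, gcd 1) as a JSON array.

Coefficients: [3, 1, 6]

L: 3·2+1·6 = 12 | 6·2 = 12
R: 3·6+1·6 = 24 | 6·4 = 24
M: 3·0+1·6 = 6 | 6·1 = 6
Z: 3·2+1·0 = 6 | 6·1 = 6
gcd(3,1,6) = 1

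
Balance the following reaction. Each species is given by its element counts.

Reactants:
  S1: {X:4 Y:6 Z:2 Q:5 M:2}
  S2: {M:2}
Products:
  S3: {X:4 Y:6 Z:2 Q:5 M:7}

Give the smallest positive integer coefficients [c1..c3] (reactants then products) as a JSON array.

X: 2·4+5·0 = 8 | 2·4 = 8
Y: 2·6+5·0 = 12 | 2·6 = 12
Z: 2·2+5·0 = 4 | 2·2 = 4
Q: 2·5+5·0 = 10 | 2·5 = 10
M: 2·2+5·2 = 14 | 2·7 = 14
gcd(2,5,2) = 1

Coefficients: [2, 5, 2]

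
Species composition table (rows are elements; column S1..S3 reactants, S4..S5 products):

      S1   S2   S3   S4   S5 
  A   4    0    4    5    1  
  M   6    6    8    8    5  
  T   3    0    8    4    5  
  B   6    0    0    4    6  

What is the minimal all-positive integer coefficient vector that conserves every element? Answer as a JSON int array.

Coefficients: [6, 1, 2, 6, 2]

A: 6·4+1·0+2·4 = 32 | 6·5+2·1 = 32
M: 6·6+1·6+2·8 = 58 | 6·8+2·5 = 58
T: 6·3+1·0+2·8 = 34 | 6·4+2·5 = 34
B: 6·6+1·0+2·0 = 36 | 6·4+2·6 = 36
gcd(6,1,2,6,2) = 1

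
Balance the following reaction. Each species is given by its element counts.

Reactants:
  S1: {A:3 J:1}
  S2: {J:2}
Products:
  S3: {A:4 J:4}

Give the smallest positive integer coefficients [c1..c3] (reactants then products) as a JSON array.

Coefficients: [4, 4, 3]

A: 4·3+4·0 = 12 | 3·4 = 12
J: 4·1+4·2 = 12 | 3·4 = 12
gcd(4,4,3) = 1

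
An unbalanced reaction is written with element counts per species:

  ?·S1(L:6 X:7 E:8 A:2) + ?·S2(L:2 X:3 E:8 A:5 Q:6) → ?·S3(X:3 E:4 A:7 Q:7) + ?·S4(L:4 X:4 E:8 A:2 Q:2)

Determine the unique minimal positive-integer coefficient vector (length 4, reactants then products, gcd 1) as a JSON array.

Coefficients: [2, 4, 2, 5]

L: 2·6+4·2 = 20 | 2·0+5·4 = 20
X: 2·7+4·3 = 26 | 2·3+5·4 = 26
E: 2·8+4·8 = 48 | 2·4+5·8 = 48
A: 2·2+4·5 = 24 | 2·7+5·2 = 24
Q: 2·0+4·6 = 24 | 2·7+5·2 = 24
gcd(2,4,2,5) = 1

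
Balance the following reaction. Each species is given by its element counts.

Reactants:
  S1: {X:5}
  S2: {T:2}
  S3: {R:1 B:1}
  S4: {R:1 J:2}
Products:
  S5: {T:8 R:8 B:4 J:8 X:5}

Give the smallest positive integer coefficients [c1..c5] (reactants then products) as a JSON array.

T: 1·0+4·2+4·0+4·0 = 8 | 1·8 = 8
R: 1·0+4·0+4·1+4·1 = 8 | 1·8 = 8
B: 1·0+4·0+4·1+4·0 = 4 | 1·4 = 4
J: 1·0+4·0+4·0+4·2 = 8 | 1·8 = 8
X: 1·5+4·0+4·0+4·0 = 5 | 1·5 = 5
gcd(1,4,4,4,1) = 1

Coefficients: [1, 4, 4, 4, 1]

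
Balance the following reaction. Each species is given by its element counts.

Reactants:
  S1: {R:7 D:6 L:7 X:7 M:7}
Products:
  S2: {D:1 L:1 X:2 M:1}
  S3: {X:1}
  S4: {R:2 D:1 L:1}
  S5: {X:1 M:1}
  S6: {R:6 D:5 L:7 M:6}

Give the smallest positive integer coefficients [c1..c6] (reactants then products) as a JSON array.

Coefficients: [2, 3, 3, 4, 5, 1]

R: 2·7 = 14 | 3·0+3·0+4·2+5·0+1·6 = 14
D: 2·6 = 12 | 3·1+3·0+4·1+5·0+1·5 = 12
L: 2·7 = 14 | 3·1+3·0+4·1+5·0+1·7 = 14
X: 2·7 = 14 | 3·2+3·1+4·0+5·1+1·0 = 14
M: 2·7 = 14 | 3·1+3·0+4·0+5·1+1·6 = 14
gcd(2,3,3,4,5,1) = 1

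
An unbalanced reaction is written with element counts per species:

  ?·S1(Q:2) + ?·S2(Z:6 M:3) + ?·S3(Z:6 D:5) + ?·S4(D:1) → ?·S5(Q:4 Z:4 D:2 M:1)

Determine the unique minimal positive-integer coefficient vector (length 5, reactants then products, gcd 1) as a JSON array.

Coefficients: [6, 1, 1, 1, 3]

Q: 6·2+1·0+1·0+1·0 = 12 | 3·4 = 12
Z: 6·0+1·6+1·6+1·0 = 12 | 3·4 = 12
D: 6·0+1·0+1·5+1·1 = 6 | 3·2 = 6
M: 6·0+1·3+1·0+1·0 = 3 | 3·1 = 3
gcd(6,1,1,1,3) = 1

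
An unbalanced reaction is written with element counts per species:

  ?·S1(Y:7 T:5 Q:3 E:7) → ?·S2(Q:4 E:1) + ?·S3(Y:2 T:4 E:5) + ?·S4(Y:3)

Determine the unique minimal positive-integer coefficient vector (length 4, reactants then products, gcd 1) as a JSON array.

Coefficients: [4, 3, 5, 6]

Y: 4·7 = 28 | 3·0+5·2+6·3 = 28
T: 4·5 = 20 | 3·0+5·4+6·0 = 20
Q: 4·3 = 12 | 3·4+5·0+6·0 = 12
E: 4·7 = 28 | 3·1+5·5+6·0 = 28
gcd(4,3,5,6) = 1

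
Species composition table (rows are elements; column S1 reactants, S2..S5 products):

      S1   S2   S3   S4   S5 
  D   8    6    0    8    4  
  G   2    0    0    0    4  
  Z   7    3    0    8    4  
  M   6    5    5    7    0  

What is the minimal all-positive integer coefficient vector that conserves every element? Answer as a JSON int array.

Coefficients: [6, 2, 1, 3, 3]

D: 6·8 = 48 | 2·6+1·0+3·8+3·4 = 48
G: 6·2 = 12 | 2·0+1·0+3·0+3·4 = 12
Z: 6·7 = 42 | 2·3+1·0+3·8+3·4 = 42
M: 6·6 = 36 | 2·5+1·5+3·7+3·0 = 36
gcd(6,2,1,3,3) = 1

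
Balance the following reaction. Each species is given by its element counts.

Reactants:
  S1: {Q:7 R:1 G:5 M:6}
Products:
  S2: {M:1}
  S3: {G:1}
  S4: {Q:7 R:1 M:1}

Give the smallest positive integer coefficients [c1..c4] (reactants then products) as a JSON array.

Coefficients: [1, 5, 5, 1]

Q: 1·7 = 7 | 5·0+5·0+1·7 = 7
R: 1·1 = 1 | 5·0+5·0+1·1 = 1
G: 1·5 = 5 | 5·0+5·1+1·0 = 5
M: 1·6 = 6 | 5·1+5·0+1·1 = 6
gcd(1,5,5,1) = 1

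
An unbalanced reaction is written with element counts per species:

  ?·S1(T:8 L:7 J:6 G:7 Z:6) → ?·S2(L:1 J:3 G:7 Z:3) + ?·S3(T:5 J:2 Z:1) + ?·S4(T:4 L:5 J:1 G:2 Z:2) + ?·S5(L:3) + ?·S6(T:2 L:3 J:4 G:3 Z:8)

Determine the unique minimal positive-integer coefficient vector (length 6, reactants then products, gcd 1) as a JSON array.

Coefficients: [5, 4, 6, 2, 6, 1]

T: 5·8 = 40 | 4·0+6·5+2·4+6·0+1·2 = 40
L: 5·7 = 35 | 4·1+6·0+2·5+6·3+1·3 = 35
J: 5·6 = 30 | 4·3+6·2+2·1+6·0+1·4 = 30
G: 5·7 = 35 | 4·7+6·0+2·2+6·0+1·3 = 35
Z: 5·6 = 30 | 4·3+6·1+2·2+6·0+1·8 = 30
gcd(5,4,6,2,6,1) = 1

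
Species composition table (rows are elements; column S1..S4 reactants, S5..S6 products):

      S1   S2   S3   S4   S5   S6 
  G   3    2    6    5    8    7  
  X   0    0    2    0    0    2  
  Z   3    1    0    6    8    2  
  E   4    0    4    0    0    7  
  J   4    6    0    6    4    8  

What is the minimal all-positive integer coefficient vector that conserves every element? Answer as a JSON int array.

Coefficients: [3, 1, 4, 5, 4, 4]

G: 3·3+1·2+4·6+5·5 = 60 | 4·8+4·7 = 60
X: 3·0+1·0+4·2+5·0 = 8 | 4·0+4·2 = 8
Z: 3·3+1·1+4·0+5·6 = 40 | 4·8+4·2 = 40
E: 3·4+1·0+4·4+5·0 = 28 | 4·0+4·7 = 28
J: 3·4+1·6+4·0+5·6 = 48 | 4·4+4·8 = 48
gcd(3,1,4,5,4,4) = 1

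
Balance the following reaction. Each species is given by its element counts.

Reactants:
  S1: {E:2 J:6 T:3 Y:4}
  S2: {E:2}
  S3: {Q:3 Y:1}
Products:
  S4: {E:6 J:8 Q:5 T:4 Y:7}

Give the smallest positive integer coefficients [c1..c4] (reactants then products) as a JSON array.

E: 4·2+5·2+5·0 = 18 | 3·6 = 18
J: 4·6+5·0+5·0 = 24 | 3·8 = 24
Q: 4·0+5·0+5·3 = 15 | 3·5 = 15
T: 4·3+5·0+5·0 = 12 | 3·4 = 12
Y: 4·4+5·0+5·1 = 21 | 3·7 = 21
gcd(4,5,5,3) = 1

Coefficients: [4, 5, 5, 3]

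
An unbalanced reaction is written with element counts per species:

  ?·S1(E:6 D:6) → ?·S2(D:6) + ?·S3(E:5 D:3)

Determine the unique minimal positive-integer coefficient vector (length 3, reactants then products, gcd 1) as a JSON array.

Coefficients: [5, 2, 6]

E: 5·6 = 30 | 2·0+6·5 = 30
D: 5·6 = 30 | 2·6+6·3 = 30
gcd(5,2,6) = 1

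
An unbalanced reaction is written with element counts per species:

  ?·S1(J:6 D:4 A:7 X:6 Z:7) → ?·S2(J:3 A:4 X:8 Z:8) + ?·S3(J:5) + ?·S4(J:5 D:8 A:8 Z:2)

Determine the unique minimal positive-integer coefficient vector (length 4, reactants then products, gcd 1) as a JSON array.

Coefficients: [4, 3, 1, 2]

J: 4·6 = 24 | 3·3+1·5+2·5 = 24
D: 4·4 = 16 | 3·0+1·0+2·8 = 16
A: 4·7 = 28 | 3·4+1·0+2·8 = 28
X: 4·6 = 24 | 3·8+1·0+2·0 = 24
Z: 4·7 = 28 | 3·8+1·0+2·2 = 28
gcd(4,3,1,2) = 1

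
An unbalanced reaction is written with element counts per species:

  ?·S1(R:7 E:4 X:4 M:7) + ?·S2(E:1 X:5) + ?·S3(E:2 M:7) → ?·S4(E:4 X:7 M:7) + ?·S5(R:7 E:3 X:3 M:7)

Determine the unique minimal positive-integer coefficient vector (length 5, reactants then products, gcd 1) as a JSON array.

R: 3·7+5·0+4·0 = 21 | 4·0+3·7 = 21
E: 3·4+5·1+4·2 = 25 | 4·4+3·3 = 25
X: 3·4+5·5+4·0 = 37 | 4·7+3·3 = 37
M: 3·7+5·0+4·7 = 49 | 4·7+3·7 = 49
gcd(3,5,4,4,3) = 1

Coefficients: [3, 5, 4, 4, 3]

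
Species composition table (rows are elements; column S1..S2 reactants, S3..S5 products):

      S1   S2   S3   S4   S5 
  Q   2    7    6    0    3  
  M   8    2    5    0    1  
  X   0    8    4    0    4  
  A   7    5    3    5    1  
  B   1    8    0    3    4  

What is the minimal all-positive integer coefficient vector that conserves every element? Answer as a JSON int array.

Q: 1·2+4·7 = 30 | 2·6+3·0+6·3 = 30
M: 1·8+4·2 = 16 | 2·5+3·0+6·1 = 16
X: 1·0+4·8 = 32 | 2·4+3·0+6·4 = 32
A: 1·7+4·5 = 27 | 2·3+3·5+6·1 = 27
B: 1·1+4·8 = 33 | 2·0+3·3+6·4 = 33
gcd(1,4,2,3,6) = 1

Coefficients: [1, 4, 2, 3, 6]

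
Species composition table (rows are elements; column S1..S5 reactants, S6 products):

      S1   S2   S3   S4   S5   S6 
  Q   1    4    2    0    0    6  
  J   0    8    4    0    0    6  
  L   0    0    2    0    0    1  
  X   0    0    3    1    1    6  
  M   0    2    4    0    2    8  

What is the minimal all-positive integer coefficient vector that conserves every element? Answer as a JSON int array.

Q: 6·1+1·4+1·2+4·0+5·0 = 12 | 2·6 = 12
J: 6·0+1·8+1·4+4·0+5·0 = 12 | 2·6 = 12
L: 6·0+1·0+1·2+4·0+5·0 = 2 | 2·1 = 2
X: 6·0+1·0+1·3+4·1+5·1 = 12 | 2·6 = 12
M: 6·0+1·2+1·4+4·0+5·2 = 16 | 2·8 = 16
gcd(6,1,1,4,5,2) = 1

Coefficients: [6, 1, 1, 4, 5, 2]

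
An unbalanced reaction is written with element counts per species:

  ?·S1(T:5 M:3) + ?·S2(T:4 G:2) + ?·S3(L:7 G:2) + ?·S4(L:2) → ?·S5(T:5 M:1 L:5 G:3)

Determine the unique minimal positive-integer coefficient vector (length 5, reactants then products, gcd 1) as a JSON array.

Coefficients: [2, 5, 4, 1, 6]

T: 2·5+5·4+4·0+1·0 = 30 | 6·5 = 30
M: 2·3+5·0+4·0+1·0 = 6 | 6·1 = 6
L: 2·0+5·0+4·7+1·2 = 30 | 6·5 = 30
G: 2·0+5·2+4·2+1·0 = 18 | 6·3 = 18
gcd(2,5,4,1,6) = 1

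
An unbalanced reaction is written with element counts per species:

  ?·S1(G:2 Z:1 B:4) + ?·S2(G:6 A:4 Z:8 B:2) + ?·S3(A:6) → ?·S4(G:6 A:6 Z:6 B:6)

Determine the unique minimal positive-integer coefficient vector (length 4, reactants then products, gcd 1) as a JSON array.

G: 6·2+3·6+3·0 = 30 | 5·6 = 30
A: 6·0+3·4+3·6 = 30 | 5·6 = 30
Z: 6·1+3·8+3·0 = 30 | 5·6 = 30
B: 6·4+3·2+3·0 = 30 | 5·6 = 30
gcd(6,3,3,5) = 1

Coefficients: [6, 3, 3, 5]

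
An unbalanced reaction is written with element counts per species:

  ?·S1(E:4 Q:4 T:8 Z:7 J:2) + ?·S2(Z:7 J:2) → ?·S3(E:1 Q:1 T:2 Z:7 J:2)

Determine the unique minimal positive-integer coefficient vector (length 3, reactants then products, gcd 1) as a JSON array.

Coefficients: [1, 3, 4]

E: 1·4+3·0 = 4 | 4·1 = 4
Q: 1·4+3·0 = 4 | 4·1 = 4
T: 1·8+3·0 = 8 | 4·2 = 8
Z: 1·7+3·7 = 28 | 4·7 = 28
J: 1·2+3·2 = 8 | 4·2 = 8
gcd(1,3,4) = 1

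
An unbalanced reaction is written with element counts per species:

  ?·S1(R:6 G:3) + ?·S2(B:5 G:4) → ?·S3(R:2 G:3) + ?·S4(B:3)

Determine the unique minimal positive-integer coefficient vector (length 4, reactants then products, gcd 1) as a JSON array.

B: 2·0+3·5 = 15 | 6·0+5·3 = 15
R: 2·6+3·0 = 12 | 6·2+5·0 = 12
G: 2·3+3·4 = 18 | 6·3+5·0 = 18
gcd(2,3,6,5) = 1

Coefficients: [2, 3, 6, 5]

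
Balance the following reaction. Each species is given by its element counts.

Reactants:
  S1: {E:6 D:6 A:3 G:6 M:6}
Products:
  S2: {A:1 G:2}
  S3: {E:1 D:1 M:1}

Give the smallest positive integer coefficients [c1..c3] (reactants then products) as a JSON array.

E: 1·6 = 6 | 3·0+6·1 = 6
D: 1·6 = 6 | 3·0+6·1 = 6
A: 1·3 = 3 | 3·1+6·0 = 3
G: 1·6 = 6 | 3·2+6·0 = 6
M: 1·6 = 6 | 3·0+6·1 = 6
gcd(1,3,6) = 1

Coefficients: [1, 3, 6]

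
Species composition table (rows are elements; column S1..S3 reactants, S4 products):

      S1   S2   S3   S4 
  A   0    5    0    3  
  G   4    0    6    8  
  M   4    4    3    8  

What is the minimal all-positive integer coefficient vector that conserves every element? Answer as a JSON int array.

A: 4·0+3·5+4·0 = 15 | 5·3 = 15
G: 4·4+3·0+4·6 = 40 | 5·8 = 40
M: 4·4+3·4+4·3 = 40 | 5·8 = 40
gcd(4,3,4,5) = 1

Coefficients: [4, 3, 4, 5]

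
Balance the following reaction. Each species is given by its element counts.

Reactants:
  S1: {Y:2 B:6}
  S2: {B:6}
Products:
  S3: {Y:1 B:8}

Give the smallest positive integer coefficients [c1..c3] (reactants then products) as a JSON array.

Y: 3·2+5·0 = 6 | 6·1 = 6
B: 3·6+5·6 = 48 | 6·8 = 48
gcd(3,5,6) = 1

Coefficients: [3, 5, 6]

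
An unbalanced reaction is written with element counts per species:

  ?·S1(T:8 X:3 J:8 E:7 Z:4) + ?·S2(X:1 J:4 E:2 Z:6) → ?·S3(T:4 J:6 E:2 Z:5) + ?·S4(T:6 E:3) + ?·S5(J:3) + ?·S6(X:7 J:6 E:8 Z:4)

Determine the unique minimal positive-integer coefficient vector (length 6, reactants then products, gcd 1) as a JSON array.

Coefficients: [6, 3, 6, 4, 2, 3]

T: 6·8+3·0 = 48 | 6·4+4·6+2·0+3·0 = 48
X: 6·3+3·1 = 21 | 6·0+4·0+2·0+3·7 = 21
J: 6·8+3·4 = 60 | 6·6+4·0+2·3+3·6 = 60
E: 6·7+3·2 = 48 | 6·2+4·3+2·0+3·8 = 48
Z: 6·4+3·6 = 42 | 6·5+4·0+2·0+3·4 = 42
gcd(6,3,6,4,2,3) = 1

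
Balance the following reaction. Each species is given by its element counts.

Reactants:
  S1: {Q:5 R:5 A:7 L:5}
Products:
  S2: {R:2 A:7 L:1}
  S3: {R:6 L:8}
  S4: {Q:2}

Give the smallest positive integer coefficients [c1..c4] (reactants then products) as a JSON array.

Q: 2·5 = 10 | 2·0+1·0+5·2 = 10
R: 2·5 = 10 | 2·2+1·6+5·0 = 10
A: 2·7 = 14 | 2·7+1·0+5·0 = 14
L: 2·5 = 10 | 2·1+1·8+5·0 = 10
gcd(2,2,1,5) = 1

Coefficients: [2, 2, 1, 5]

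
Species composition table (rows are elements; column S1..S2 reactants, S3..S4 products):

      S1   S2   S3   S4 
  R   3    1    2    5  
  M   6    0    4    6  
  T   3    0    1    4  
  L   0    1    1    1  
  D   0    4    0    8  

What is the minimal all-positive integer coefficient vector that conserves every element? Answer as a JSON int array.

R: 5·3+6·1 = 21 | 3·2+3·5 = 21
M: 5·6+6·0 = 30 | 3·4+3·6 = 30
T: 5·3+6·0 = 15 | 3·1+3·4 = 15
L: 5·0+6·1 = 6 | 3·1+3·1 = 6
D: 5·0+6·4 = 24 | 3·0+3·8 = 24
gcd(5,6,3,3) = 1

Coefficients: [5, 6, 3, 3]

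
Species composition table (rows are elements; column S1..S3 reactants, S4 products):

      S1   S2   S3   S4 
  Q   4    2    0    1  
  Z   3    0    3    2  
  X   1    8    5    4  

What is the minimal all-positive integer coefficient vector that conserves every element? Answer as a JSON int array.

Coefficients: [1, 1, 3, 6]

Q: 1·4+1·2+3·0 = 6 | 6·1 = 6
Z: 1·3+1·0+3·3 = 12 | 6·2 = 12
X: 1·1+1·8+3·5 = 24 | 6·4 = 24
gcd(1,1,3,6) = 1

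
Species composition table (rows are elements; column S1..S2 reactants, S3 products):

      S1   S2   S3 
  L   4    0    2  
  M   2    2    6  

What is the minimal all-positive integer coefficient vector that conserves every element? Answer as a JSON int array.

L: 1·4+5·0 = 4 | 2·2 = 4
M: 1·2+5·2 = 12 | 2·6 = 12
gcd(1,5,2) = 1

Coefficients: [1, 5, 2]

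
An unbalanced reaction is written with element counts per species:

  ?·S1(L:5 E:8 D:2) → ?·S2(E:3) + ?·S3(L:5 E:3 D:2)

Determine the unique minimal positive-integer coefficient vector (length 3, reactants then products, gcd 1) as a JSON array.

Coefficients: [3, 5, 3]

L: 3·5 = 15 | 5·0+3·5 = 15
E: 3·8 = 24 | 5·3+3·3 = 24
D: 3·2 = 6 | 5·0+3·2 = 6
gcd(3,5,3) = 1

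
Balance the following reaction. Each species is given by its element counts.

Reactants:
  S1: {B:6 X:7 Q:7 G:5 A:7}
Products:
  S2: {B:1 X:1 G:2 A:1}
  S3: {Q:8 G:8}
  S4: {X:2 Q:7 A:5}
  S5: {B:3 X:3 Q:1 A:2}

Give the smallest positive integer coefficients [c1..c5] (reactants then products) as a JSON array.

B: 4·6 = 24 | 6·1+1·0+2·0+6·3 = 24
X: 4·7 = 28 | 6·1+1·0+2·2+6·3 = 28
Q: 4·7 = 28 | 6·0+1·8+2·7+6·1 = 28
G: 4·5 = 20 | 6·2+1·8+2·0+6·0 = 20
A: 4·7 = 28 | 6·1+1·0+2·5+6·2 = 28
gcd(4,6,1,2,6) = 1

Coefficients: [4, 6, 1, 2, 6]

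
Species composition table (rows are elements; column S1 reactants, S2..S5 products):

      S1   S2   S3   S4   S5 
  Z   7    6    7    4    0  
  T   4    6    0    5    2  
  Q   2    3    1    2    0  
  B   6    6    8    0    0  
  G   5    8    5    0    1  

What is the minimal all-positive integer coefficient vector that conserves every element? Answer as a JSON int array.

Coefficients: [5, 1, 3, 2, 2]

Z: 5·7 = 35 | 1·6+3·7+2·4+2·0 = 35
T: 5·4 = 20 | 1·6+3·0+2·5+2·2 = 20
Q: 5·2 = 10 | 1·3+3·1+2·2+2·0 = 10
B: 5·6 = 30 | 1·6+3·8+2·0+2·0 = 30
G: 5·5 = 25 | 1·8+3·5+2·0+2·1 = 25
gcd(5,1,3,2,2) = 1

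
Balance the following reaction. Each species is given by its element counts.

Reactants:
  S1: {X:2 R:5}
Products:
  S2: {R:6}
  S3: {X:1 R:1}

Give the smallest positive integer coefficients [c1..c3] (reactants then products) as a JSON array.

X: 2·2 = 4 | 1·0+4·1 = 4
R: 2·5 = 10 | 1·6+4·1 = 10
gcd(2,1,4) = 1

Coefficients: [2, 1, 4]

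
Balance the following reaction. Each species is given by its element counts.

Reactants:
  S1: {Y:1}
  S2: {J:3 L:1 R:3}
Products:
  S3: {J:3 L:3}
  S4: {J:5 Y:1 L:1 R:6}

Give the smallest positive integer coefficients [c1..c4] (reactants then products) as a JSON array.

J: 3·0+6·3 = 18 | 1·3+3·5 = 18
Y: 3·1+6·0 = 3 | 1·0+3·1 = 3
L: 3·0+6·1 = 6 | 1·3+3·1 = 6
R: 3·0+6·3 = 18 | 1·0+3·6 = 18
gcd(3,6,1,3) = 1

Coefficients: [3, 6, 1, 3]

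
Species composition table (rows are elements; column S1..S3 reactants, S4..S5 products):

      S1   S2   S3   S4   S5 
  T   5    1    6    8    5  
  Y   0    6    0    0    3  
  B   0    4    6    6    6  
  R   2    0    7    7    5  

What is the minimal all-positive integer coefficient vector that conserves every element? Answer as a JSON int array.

Coefficients: [1, 3, 5, 1, 6]

T: 1·5+3·1+5·6 = 38 | 1·8+6·5 = 38
Y: 1·0+3·6+5·0 = 18 | 1·0+6·3 = 18
B: 1·0+3·4+5·6 = 42 | 1·6+6·6 = 42
R: 1·2+3·0+5·7 = 37 | 1·7+6·5 = 37
gcd(1,3,5,1,6) = 1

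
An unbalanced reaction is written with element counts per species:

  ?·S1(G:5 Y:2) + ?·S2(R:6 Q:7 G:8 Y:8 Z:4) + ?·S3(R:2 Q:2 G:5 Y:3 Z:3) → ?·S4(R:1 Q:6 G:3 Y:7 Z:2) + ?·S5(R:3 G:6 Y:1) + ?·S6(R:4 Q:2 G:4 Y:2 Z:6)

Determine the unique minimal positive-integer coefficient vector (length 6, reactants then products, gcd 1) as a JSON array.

R: 1·0+4·6+4·2 = 32 | 5·1+5·3+3·4 = 32
Q: 1·0+4·7+4·2 = 36 | 5·6+5·0+3·2 = 36
G: 1·5+4·8+4·5 = 57 | 5·3+5·6+3·4 = 57
Y: 1·2+4·8+4·3 = 46 | 5·7+5·1+3·2 = 46
Z: 1·0+4·4+4·3 = 28 | 5·2+5·0+3·6 = 28
gcd(1,4,4,5,5,3) = 1

Coefficients: [1, 4, 4, 5, 5, 3]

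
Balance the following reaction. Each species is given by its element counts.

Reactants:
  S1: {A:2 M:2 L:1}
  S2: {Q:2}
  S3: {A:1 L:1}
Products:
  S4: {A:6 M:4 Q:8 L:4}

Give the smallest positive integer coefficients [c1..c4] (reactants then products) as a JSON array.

A: 2·2+4·0+2·1 = 6 | 1·6 = 6
M: 2·2+4·0+2·0 = 4 | 1·4 = 4
Q: 2·0+4·2+2·0 = 8 | 1·8 = 8
L: 2·1+4·0+2·1 = 4 | 1·4 = 4
gcd(2,4,2,1) = 1

Coefficients: [2, 4, 2, 1]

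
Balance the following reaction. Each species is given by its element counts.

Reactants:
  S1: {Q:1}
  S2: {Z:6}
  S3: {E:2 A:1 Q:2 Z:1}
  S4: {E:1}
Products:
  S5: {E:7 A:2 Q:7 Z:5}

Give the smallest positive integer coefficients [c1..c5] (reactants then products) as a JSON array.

Coefficients: [6, 1, 4, 6, 2]

E: 6·0+1·0+4·2+6·1 = 14 | 2·7 = 14
A: 6·0+1·0+4·1+6·0 = 4 | 2·2 = 4
Q: 6·1+1·0+4·2+6·0 = 14 | 2·7 = 14
Z: 6·0+1·6+4·1+6·0 = 10 | 2·5 = 10
gcd(6,1,4,6,2) = 1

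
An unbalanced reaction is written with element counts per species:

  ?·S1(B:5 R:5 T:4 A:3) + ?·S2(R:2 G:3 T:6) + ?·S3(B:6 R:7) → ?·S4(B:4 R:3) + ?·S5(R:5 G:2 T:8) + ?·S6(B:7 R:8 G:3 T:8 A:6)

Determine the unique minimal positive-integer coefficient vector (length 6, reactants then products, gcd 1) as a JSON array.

B: 4·5+4·0+3·6 = 38 | 6·4+3·0+2·7 = 38
R: 4·5+4·2+3·7 = 49 | 6·3+3·5+2·8 = 49
G: 4·0+4·3+3·0 = 12 | 6·0+3·2+2·3 = 12
T: 4·4+4·6+3·0 = 40 | 6·0+3·8+2·8 = 40
A: 4·3+4·0+3·0 = 12 | 6·0+3·0+2·6 = 12
gcd(4,4,3,6,3,2) = 1

Coefficients: [4, 4, 3, 6, 3, 2]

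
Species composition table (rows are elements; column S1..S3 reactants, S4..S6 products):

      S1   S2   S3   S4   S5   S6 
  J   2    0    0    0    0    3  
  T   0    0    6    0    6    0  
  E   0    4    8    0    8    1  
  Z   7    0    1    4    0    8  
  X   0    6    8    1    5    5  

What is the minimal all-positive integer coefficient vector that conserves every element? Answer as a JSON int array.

J: 6·2+1·0+6·0 = 12 | 4·0+6·0+4·3 = 12
T: 6·0+1·0+6·6 = 36 | 4·0+6·6+4·0 = 36
E: 6·0+1·4+6·8 = 52 | 4·0+6·8+4·1 = 52
Z: 6·7+1·0+6·1 = 48 | 4·4+6·0+4·8 = 48
X: 6·0+1·6+6·8 = 54 | 4·1+6·5+4·5 = 54
gcd(6,1,6,4,6,4) = 1

Coefficients: [6, 1, 6, 4, 6, 4]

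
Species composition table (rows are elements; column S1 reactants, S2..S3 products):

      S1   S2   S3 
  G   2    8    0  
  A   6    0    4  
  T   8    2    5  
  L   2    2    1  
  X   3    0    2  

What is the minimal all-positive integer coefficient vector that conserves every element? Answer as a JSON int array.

Coefficients: [4, 1, 6]

G: 4·2 = 8 | 1·8+6·0 = 8
A: 4·6 = 24 | 1·0+6·4 = 24
T: 4·8 = 32 | 1·2+6·5 = 32
L: 4·2 = 8 | 1·2+6·1 = 8
X: 4·3 = 12 | 1·0+6·2 = 12
gcd(4,1,6) = 1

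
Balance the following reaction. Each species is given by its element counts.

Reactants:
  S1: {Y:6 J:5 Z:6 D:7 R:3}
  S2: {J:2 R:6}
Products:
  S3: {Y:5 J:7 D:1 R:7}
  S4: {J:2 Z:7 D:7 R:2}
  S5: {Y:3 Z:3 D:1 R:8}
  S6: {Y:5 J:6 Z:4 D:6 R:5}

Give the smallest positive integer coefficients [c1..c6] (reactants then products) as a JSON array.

Y: 3·6+3·0 = 18 | 1·5+1·0+1·3+2·5 = 18
J: 3·5+3·2 = 21 | 1·7+1·2+1·0+2·6 = 21
Z: 3·6+3·0 = 18 | 1·0+1·7+1·3+2·4 = 18
D: 3·7+3·0 = 21 | 1·1+1·7+1·1+2·6 = 21
R: 3·3+3·6 = 27 | 1·7+1·2+1·8+2·5 = 27
gcd(3,3,1,1,1,2) = 1

Coefficients: [3, 3, 1, 1, 1, 2]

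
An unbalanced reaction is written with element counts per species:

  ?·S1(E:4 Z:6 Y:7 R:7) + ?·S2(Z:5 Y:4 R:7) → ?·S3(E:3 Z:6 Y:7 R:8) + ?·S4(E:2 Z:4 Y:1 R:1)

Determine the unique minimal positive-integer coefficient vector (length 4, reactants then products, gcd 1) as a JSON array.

E: 5·4+2·0 = 20 | 6·3+1·2 = 20
Z: 5·6+2·5 = 40 | 6·6+1·4 = 40
Y: 5·7+2·4 = 43 | 6·7+1·1 = 43
R: 5·7+2·7 = 49 | 6·8+1·1 = 49
gcd(5,2,6,1) = 1

Coefficients: [5, 2, 6, 1]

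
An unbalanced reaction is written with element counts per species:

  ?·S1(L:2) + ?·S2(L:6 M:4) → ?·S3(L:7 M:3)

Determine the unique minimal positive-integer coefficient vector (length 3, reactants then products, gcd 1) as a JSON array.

Coefficients: [5, 3, 4]

L: 5·2+3·6 = 28 | 4·7 = 28
M: 5·0+3·4 = 12 | 4·3 = 12
gcd(5,3,4) = 1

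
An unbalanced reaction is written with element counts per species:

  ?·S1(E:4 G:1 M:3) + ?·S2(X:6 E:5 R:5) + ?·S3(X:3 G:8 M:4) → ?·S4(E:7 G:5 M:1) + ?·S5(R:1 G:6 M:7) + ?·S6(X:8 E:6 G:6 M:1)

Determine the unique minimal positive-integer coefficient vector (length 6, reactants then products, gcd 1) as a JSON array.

Coefficients: [5, 1, 6, 1, 5, 3]

X: 5·0+1·6+6·3 = 24 | 1·0+5·0+3·8 = 24
E: 5·4+1·5+6·0 = 25 | 1·7+5·0+3·6 = 25
R: 5·0+1·5+6·0 = 5 | 1·0+5·1+3·0 = 5
G: 5·1+1·0+6·8 = 53 | 1·5+5·6+3·6 = 53
M: 5·3+1·0+6·4 = 39 | 1·1+5·7+3·1 = 39
gcd(5,1,6,1,5,3) = 1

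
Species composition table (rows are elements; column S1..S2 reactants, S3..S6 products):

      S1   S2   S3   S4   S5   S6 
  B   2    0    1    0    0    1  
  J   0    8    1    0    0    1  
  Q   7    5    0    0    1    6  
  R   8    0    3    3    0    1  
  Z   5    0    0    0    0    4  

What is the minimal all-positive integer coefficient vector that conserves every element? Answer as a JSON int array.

Coefficients: [4, 1, 3, 6, 3, 5]

B: 4·2+1·0 = 8 | 3·1+6·0+3·0+5·1 = 8
J: 4·0+1·8 = 8 | 3·1+6·0+3·0+5·1 = 8
Q: 4·7+1·5 = 33 | 3·0+6·0+3·1+5·6 = 33
R: 4·8+1·0 = 32 | 3·3+6·3+3·0+5·1 = 32
Z: 4·5+1·0 = 20 | 3·0+6·0+3·0+5·4 = 20
gcd(4,1,3,6,3,5) = 1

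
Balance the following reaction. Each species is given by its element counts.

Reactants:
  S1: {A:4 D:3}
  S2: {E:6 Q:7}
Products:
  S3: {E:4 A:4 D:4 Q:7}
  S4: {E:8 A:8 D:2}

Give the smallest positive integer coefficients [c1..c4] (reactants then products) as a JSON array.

E: 6·0+4·6 = 24 | 4·4+1·8 = 24
A: 6·4+4·0 = 24 | 4·4+1·8 = 24
D: 6·3+4·0 = 18 | 4·4+1·2 = 18
Q: 6·0+4·7 = 28 | 4·7+1·0 = 28
gcd(6,4,4,1) = 1

Coefficients: [6, 4, 4, 1]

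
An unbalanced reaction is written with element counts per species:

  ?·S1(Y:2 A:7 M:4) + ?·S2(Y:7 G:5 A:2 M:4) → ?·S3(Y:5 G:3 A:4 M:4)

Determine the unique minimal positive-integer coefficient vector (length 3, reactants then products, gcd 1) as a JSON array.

Coefficients: [2, 3, 5]

Y: 2·2+3·7 = 25 | 5·5 = 25
G: 2·0+3·5 = 15 | 5·3 = 15
A: 2·7+3·2 = 20 | 5·4 = 20
M: 2·4+3·4 = 20 | 5·4 = 20
gcd(2,3,5) = 1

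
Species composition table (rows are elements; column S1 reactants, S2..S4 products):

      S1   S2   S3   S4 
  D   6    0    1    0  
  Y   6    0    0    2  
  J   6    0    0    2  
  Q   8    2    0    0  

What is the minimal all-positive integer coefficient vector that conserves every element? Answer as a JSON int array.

D: 1·6 = 6 | 4·0+6·1+3·0 = 6
Y: 1·6 = 6 | 4·0+6·0+3·2 = 6
J: 1·6 = 6 | 4·0+6·0+3·2 = 6
Q: 1·8 = 8 | 4·2+6·0+3·0 = 8
gcd(1,4,6,3) = 1

Coefficients: [1, 4, 6, 3]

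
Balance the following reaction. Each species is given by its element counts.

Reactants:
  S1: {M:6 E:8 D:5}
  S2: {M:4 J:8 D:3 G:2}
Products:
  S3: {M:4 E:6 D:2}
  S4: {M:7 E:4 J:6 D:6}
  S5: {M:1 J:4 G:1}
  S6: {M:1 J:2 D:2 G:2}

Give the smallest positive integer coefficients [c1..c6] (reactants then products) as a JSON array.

M: 5·6+5·4 = 50 | 4·4+4·7+2·1+4·1 = 50
E: 5·8+5·0 = 40 | 4·6+4·4+2·0+4·0 = 40
J: 5·0+5·8 = 40 | 4·0+4·6+2·4+4·2 = 40
D: 5·5+5·3 = 40 | 4·2+4·6+2·0+4·2 = 40
G: 5·0+5·2 = 10 | 4·0+4·0+2·1+4·2 = 10
gcd(5,5,4,4,2,4) = 1

Coefficients: [5, 5, 4, 4, 2, 4]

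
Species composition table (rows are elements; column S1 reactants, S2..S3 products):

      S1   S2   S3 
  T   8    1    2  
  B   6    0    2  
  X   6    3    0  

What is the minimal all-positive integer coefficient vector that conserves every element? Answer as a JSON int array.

T: 1·8 = 8 | 2·1+3·2 = 8
B: 1·6 = 6 | 2·0+3·2 = 6
X: 1·6 = 6 | 2·3+3·0 = 6
gcd(1,2,3) = 1

Coefficients: [1, 2, 3]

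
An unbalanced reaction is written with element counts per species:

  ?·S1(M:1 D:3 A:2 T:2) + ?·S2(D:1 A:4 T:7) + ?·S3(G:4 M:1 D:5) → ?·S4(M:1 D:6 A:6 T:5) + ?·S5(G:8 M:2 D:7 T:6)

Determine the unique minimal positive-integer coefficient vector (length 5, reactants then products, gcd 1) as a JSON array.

Coefficients: [3, 3, 4, 3, 2]

G: 3·0+3·0+4·4 = 16 | 3·0+2·8 = 16
M: 3·1+3·0+4·1 = 7 | 3·1+2·2 = 7
D: 3·3+3·1+4·5 = 32 | 3·6+2·7 = 32
A: 3·2+3·4+4·0 = 18 | 3·6+2·0 = 18
T: 3·2+3·7+4·0 = 27 | 3·5+2·6 = 27
gcd(3,3,4,3,2) = 1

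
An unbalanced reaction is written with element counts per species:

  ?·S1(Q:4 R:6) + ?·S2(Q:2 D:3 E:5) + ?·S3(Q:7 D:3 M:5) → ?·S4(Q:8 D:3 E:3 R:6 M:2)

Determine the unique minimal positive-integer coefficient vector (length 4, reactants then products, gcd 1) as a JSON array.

Coefficients: [5, 3, 2, 5]

Q: 5·4+3·2+2·7 = 40 | 5·8 = 40
D: 5·0+3·3+2·3 = 15 | 5·3 = 15
E: 5·0+3·5+2·0 = 15 | 5·3 = 15
R: 5·6+3·0+2·0 = 30 | 5·6 = 30
M: 5·0+3·0+2·5 = 10 | 5·2 = 10
gcd(5,3,2,5) = 1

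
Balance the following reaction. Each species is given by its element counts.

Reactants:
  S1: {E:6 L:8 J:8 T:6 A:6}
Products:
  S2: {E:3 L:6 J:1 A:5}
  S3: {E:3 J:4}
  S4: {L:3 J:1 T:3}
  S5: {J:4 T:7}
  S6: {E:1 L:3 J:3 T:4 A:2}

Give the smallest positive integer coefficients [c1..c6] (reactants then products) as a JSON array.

E: 6·6 = 36 | 6·3+5·3+1·0+3·0+3·1 = 36
L: 6·8 = 48 | 6·6+5·0+1·3+3·0+3·3 = 48
J: 6·8 = 48 | 6·1+5·4+1·1+3·4+3·3 = 48
T: 6·6 = 36 | 6·0+5·0+1·3+3·7+3·4 = 36
A: 6·6 = 36 | 6·5+5·0+1·0+3·0+3·2 = 36
gcd(6,6,5,1,3,3) = 1

Coefficients: [6, 6, 5, 1, 3, 3]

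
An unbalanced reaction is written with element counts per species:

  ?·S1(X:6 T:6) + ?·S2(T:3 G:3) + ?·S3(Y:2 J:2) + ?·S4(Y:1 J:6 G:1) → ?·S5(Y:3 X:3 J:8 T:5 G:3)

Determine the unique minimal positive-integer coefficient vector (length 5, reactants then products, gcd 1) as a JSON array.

Y: 3·0+4·0+6·2+6·1 = 18 | 6·3 = 18
X: 3·6+4·0+6·0+6·0 = 18 | 6·3 = 18
J: 3·0+4·0+6·2+6·6 = 48 | 6·8 = 48
T: 3·6+4·3+6·0+6·0 = 30 | 6·5 = 30
G: 3·0+4·3+6·0+6·1 = 18 | 6·3 = 18
gcd(3,4,6,6,6) = 1

Coefficients: [3, 4, 6, 6, 6]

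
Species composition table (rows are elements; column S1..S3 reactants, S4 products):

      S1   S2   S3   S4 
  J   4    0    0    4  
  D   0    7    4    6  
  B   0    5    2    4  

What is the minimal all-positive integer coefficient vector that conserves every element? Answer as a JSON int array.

J: 3·4+2·0+1·0 = 12 | 3·4 = 12
D: 3·0+2·7+1·4 = 18 | 3·6 = 18
B: 3·0+2·5+1·2 = 12 | 3·4 = 12
gcd(3,2,1,3) = 1

Coefficients: [3, 2, 1, 3]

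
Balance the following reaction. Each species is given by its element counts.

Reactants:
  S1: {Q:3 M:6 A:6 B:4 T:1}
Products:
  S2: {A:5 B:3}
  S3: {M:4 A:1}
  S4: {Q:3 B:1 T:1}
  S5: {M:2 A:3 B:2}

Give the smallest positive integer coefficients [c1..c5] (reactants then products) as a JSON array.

Q: 5·3 = 15 | 3·0+6·0+5·3+3·0 = 15
M: 5·6 = 30 | 3·0+6·4+5·0+3·2 = 30
A: 5·6 = 30 | 3·5+6·1+5·0+3·3 = 30
B: 5·4 = 20 | 3·3+6·0+5·1+3·2 = 20
T: 5·1 = 5 | 3·0+6·0+5·1+3·0 = 5
gcd(5,3,6,5,3) = 1

Coefficients: [5, 3, 6, 5, 3]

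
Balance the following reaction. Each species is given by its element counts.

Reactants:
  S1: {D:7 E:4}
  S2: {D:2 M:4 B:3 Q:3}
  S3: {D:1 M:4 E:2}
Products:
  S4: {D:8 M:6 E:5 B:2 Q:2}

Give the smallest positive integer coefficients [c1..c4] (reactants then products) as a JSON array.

D: 5·7+4·2+5·1 = 48 | 6·8 = 48
M: 5·0+4·4+5·4 = 36 | 6·6 = 36
E: 5·4+4·0+5·2 = 30 | 6·5 = 30
B: 5·0+4·3+5·0 = 12 | 6·2 = 12
Q: 5·0+4·3+5·0 = 12 | 6·2 = 12
gcd(5,4,5,6) = 1

Coefficients: [5, 4, 5, 6]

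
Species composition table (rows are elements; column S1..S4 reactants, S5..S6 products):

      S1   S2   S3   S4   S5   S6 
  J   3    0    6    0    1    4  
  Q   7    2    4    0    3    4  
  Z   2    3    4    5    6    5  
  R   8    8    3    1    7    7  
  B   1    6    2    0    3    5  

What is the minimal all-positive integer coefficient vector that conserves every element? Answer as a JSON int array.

Coefficients: [1, 5, 4, 3, 3, 6]

J: 1·3+5·0+4·6+3·0 = 27 | 3·1+6·4 = 27
Q: 1·7+5·2+4·4+3·0 = 33 | 3·3+6·4 = 33
Z: 1·2+5·3+4·4+3·5 = 48 | 3·6+6·5 = 48
R: 1·8+5·8+4·3+3·1 = 63 | 3·7+6·7 = 63
B: 1·1+5·6+4·2+3·0 = 39 | 3·3+6·5 = 39
gcd(1,5,4,3,3,6) = 1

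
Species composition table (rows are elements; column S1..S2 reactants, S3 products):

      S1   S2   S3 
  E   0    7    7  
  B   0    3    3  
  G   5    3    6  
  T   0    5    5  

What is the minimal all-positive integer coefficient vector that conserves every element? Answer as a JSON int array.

E: 3·0+5·7 = 35 | 5·7 = 35
B: 3·0+5·3 = 15 | 5·3 = 15
G: 3·5+5·3 = 30 | 5·6 = 30
T: 3·0+5·5 = 25 | 5·5 = 25
gcd(3,5,5) = 1

Coefficients: [3, 5, 5]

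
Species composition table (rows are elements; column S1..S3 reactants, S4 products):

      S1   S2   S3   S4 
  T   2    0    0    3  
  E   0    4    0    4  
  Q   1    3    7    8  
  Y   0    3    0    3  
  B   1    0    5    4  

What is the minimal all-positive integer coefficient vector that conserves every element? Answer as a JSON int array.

Coefficients: [3, 2, 1, 2]

T: 3·2+2·0+1·0 = 6 | 2·3 = 6
E: 3·0+2·4+1·0 = 8 | 2·4 = 8
Q: 3·1+2·3+1·7 = 16 | 2·8 = 16
Y: 3·0+2·3+1·0 = 6 | 2·3 = 6
B: 3·1+2·0+1·5 = 8 | 2·4 = 8
gcd(3,2,1,2) = 1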